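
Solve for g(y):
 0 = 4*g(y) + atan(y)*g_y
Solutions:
 g(y) = C1*exp(-4*Integral(1/atan(y), y))


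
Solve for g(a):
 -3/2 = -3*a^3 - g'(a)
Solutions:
 g(a) = C1 - 3*a^4/4 + 3*a/2


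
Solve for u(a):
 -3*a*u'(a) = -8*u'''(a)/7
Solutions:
 u(a) = C1 + Integral(C2*airyai(21^(1/3)*a/2) + C3*airybi(21^(1/3)*a/2), a)


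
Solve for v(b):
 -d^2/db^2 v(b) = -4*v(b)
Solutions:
 v(b) = C1*exp(-2*b) + C2*exp(2*b)


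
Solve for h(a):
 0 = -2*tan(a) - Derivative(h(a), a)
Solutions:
 h(a) = C1 + 2*log(cos(a))


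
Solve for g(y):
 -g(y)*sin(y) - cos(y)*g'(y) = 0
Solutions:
 g(y) = C1*cos(y)


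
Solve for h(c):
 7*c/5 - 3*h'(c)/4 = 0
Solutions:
 h(c) = C1 + 14*c^2/15


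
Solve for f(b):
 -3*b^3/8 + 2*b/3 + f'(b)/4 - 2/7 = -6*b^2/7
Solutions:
 f(b) = C1 + 3*b^4/8 - 8*b^3/7 - 4*b^2/3 + 8*b/7


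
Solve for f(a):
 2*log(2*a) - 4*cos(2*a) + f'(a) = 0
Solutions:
 f(a) = C1 - 2*a*log(a) - 2*a*log(2) + 2*a + 2*sin(2*a)


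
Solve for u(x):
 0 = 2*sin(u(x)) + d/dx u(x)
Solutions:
 u(x) = -acos((-C1 - exp(4*x))/(C1 - exp(4*x))) + 2*pi
 u(x) = acos((-C1 - exp(4*x))/(C1 - exp(4*x)))


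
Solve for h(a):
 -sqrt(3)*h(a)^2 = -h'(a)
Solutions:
 h(a) = -1/(C1 + sqrt(3)*a)


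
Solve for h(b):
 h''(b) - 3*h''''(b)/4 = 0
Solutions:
 h(b) = C1 + C2*b + C3*exp(-2*sqrt(3)*b/3) + C4*exp(2*sqrt(3)*b/3)


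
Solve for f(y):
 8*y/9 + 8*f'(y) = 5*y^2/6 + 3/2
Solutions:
 f(y) = C1 + 5*y^3/144 - y^2/18 + 3*y/16


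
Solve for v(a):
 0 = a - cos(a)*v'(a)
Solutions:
 v(a) = C1 + Integral(a/cos(a), a)


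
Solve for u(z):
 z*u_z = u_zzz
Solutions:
 u(z) = C1 + Integral(C2*airyai(z) + C3*airybi(z), z)


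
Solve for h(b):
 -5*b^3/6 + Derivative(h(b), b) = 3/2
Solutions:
 h(b) = C1 + 5*b^4/24 + 3*b/2


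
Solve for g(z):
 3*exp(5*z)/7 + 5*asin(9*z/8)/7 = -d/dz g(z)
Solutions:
 g(z) = C1 - 5*z*asin(9*z/8)/7 - 5*sqrt(64 - 81*z^2)/63 - 3*exp(5*z)/35


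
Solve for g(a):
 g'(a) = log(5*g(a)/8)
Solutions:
 Integral(1/(-log(_y) - log(5) + 3*log(2)), (_y, g(a))) = C1 - a


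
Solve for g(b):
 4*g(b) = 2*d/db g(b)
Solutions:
 g(b) = C1*exp(2*b)


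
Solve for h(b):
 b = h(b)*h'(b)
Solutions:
 h(b) = -sqrt(C1 + b^2)
 h(b) = sqrt(C1 + b^2)


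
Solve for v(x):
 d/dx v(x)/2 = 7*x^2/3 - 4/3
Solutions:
 v(x) = C1 + 14*x^3/9 - 8*x/3


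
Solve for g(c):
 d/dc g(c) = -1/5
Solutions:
 g(c) = C1 - c/5


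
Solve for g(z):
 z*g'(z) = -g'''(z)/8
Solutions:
 g(z) = C1 + Integral(C2*airyai(-2*z) + C3*airybi(-2*z), z)


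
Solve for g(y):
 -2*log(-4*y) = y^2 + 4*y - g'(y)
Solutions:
 g(y) = C1 + y^3/3 + 2*y^2 + 2*y*log(-y) + 2*y*(-1 + 2*log(2))


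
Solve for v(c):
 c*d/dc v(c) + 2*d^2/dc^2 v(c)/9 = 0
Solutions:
 v(c) = C1 + C2*erf(3*c/2)


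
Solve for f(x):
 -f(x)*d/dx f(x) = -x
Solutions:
 f(x) = -sqrt(C1 + x^2)
 f(x) = sqrt(C1 + x^2)


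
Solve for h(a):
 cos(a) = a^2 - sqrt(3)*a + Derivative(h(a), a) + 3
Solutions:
 h(a) = C1 - a^3/3 + sqrt(3)*a^2/2 - 3*a + sin(a)


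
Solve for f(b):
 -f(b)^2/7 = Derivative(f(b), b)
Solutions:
 f(b) = 7/(C1 + b)


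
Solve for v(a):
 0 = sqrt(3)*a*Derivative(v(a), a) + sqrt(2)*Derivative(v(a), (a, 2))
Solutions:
 v(a) = C1 + C2*erf(6^(1/4)*a/2)


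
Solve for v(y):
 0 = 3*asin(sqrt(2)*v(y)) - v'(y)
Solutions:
 Integral(1/asin(sqrt(2)*_y), (_y, v(y))) = C1 + 3*y


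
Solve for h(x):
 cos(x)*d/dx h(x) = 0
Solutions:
 h(x) = C1


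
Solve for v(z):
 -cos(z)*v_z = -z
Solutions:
 v(z) = C1 + Integral(z/cos(z), z)


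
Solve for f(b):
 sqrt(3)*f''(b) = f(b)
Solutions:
 f(b) = C1*exp(-3^(3/4)*b/3) + C2*exp(3^(3/4)*b/3)


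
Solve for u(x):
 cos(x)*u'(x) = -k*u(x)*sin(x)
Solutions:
 u(x) = C1*exp(k*log(cos(x)))


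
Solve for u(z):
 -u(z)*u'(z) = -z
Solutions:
 u(z) = -sqrt(C1 + z^2)
 u(z) = sqrt(C1 + z^2)


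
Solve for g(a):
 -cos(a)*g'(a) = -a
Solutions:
 g(a) = C1 + Integral(a/cos(a), a)


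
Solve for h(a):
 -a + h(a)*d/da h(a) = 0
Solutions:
 h(a) = -sqrt(C1 + a^2)
 h(a) = sqrt(C1 + a^2)


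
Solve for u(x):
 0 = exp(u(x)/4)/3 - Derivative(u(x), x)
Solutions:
 u(x) = 4*log(-1/(C1 + x)) + 4*log(12)


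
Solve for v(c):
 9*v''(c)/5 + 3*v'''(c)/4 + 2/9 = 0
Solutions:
 v(c) = C1 + C2*c + C3*exp(-12*c/5) - 5*c^2/81


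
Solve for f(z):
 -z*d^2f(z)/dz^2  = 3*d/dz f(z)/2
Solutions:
 f(z) = C1 + C2/sqrt(z)


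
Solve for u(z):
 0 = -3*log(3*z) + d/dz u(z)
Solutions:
 u(z) = C1 + 3*z*log(z) - 3*z + z*log(27)


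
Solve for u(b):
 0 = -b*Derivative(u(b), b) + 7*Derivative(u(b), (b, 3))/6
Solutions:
 u(b) = C1 + Integral(C2*airyai(6^(1/3)*7^(2/3)*b/7) + C3*airybi(6^(1/3)*7^(2/3)*b/7), b)


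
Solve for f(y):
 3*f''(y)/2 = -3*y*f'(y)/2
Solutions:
 f(y) = C1 + C2*erf(sqrt(2)*y/2)


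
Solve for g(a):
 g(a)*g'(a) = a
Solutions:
 g(a) = -sqrt(C1 + a^2)
 g(a) = sqrt(C1 + a^2)


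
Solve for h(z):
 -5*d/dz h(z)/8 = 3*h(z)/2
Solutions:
 h(z) = C1*exp(-12*z/5)


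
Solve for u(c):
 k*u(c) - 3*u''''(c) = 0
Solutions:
 u(c) = C1*exp(-3^(3/4)*c*k^(1/4)/3) + C2*exp(3^(3/4)*c*k^(1/4)/3) + C3*exp(-3^(3/4)*I*c*k^(1/4)/3) + C4*exp(3^(3/4)*I*c*k^(1/4)/3)


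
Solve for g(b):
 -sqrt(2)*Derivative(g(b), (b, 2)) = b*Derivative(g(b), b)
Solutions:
 g(b) = C1 + C2*erf(2^(1/4)*b/2)


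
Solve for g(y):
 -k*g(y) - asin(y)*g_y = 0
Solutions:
 g(y) = C1*exp(-k*Integral(1/asin(y), y))


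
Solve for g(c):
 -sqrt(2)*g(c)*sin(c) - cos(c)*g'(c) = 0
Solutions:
 g(c) = C1*cos(c)^(sqrt(2))


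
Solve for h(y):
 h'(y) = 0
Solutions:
 h(y) = C1


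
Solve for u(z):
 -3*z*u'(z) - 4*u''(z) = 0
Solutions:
 u(z) = C1 + C2*erf(sqrt(6)*z/4)


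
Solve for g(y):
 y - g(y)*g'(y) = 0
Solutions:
 g(y) = -sqrt(C1 + y^2)
 g(y) = sqrt(C1 + y^2)


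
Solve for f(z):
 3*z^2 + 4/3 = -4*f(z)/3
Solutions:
 f(z) = -9*z^2/4 - 1


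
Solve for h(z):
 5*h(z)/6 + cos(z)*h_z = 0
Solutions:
 h(z) = C1*(sin(z) - 1)^(5/12)/(sin(z) + 1)^(5/12)


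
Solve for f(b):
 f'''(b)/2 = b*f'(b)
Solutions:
 f(b) = C1 + Integral(C2*airyai(2^(1/3)*b) + C3*airybi(2^(1/3)*b), b)


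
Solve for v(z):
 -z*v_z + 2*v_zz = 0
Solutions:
 v(z) = C1 + C2*erfi(z/2)


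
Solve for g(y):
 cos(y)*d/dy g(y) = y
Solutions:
 g(y) = C1 + Integral(y/cos(y), y)


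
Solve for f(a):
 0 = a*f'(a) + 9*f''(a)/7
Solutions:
 f(a) = C1 + C2*erf(sqrt(14)*a/6)


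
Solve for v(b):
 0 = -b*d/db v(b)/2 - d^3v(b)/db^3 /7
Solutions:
 v(b) = C1 + Integral(C2*airyai(-2^(2/3)*7^(1/3)*b/2) + C3*airybi(-2^(2/3)*7^(1/3)*b/2), b)


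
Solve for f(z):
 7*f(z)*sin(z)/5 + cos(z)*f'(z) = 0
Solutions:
 f(z) = C1*cos(z)^(7/5)


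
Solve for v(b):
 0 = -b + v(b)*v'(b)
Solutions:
 v(b) = -sqrt(C1 + b^2)
 v(b) = sqrt(C1 + b^2)


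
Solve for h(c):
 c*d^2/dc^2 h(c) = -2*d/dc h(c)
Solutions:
 h(c) = C1 + C2/c


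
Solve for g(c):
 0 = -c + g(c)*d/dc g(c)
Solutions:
 g(c) = -sqrt(C1 + c^2)
 g(c) = sqrt(C1 + c^2)


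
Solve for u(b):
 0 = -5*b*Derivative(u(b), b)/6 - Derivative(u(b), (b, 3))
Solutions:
 u(b) = C1 + Integral(C2*airyai(-5^(1/3)*6^(2/3)*b/6) + C3*airybi(-5^(1/3)*6^(2/3)*b/6), b)


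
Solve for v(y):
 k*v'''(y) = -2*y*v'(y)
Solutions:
 v(y) = C1 + Integral(C2*airyai(2^(1/3)*y*(-1/k)^(1/3)) + C3*airybi(2^(1/3)*y*(-1/k)^(1/3)), y)


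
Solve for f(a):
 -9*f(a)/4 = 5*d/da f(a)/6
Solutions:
 f(a) = C1*exp(-27*a/10)


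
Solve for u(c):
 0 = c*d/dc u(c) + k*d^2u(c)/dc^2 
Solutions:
 u(c) = C1 + C2*sqrt(k)*erf(sqrt(2)*c*sqrt(1/k)/2)


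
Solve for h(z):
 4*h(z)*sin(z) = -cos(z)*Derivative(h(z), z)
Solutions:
 h(z) = C1*cos(z)^4


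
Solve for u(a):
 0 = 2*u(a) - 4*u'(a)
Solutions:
 u(a) = C1*exp(a/2)


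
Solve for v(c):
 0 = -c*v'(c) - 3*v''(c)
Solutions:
 v(c) = C1 + C2*erf(sqrt(6)*c/6)


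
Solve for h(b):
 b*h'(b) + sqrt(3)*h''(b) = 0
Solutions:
 h(b) = C1 + C2*erf(sqrt(2)*3^(3/4)*b/6)


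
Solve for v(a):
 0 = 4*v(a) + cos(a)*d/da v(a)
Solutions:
 v(a) = C1*(sin(a)^2 - 2*sin(a) + 1)/(sin(a)^2 + 2*sin(a) + 1)


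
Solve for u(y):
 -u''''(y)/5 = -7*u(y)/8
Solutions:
 u(y) = C1*exp(-70^(1/4)*y/2) + C2*exp(70^(1/4)*y/2) + C3*sin(70^(1/4)*y/2) + C4*cos(70^(1/4)*y/2)


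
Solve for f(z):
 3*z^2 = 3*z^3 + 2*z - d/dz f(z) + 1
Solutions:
 f(z) = C1 + 3*z^4/4 - z^3 + z^2 + z


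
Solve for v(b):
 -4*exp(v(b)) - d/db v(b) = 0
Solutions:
 v(b) = log(1/(C1 + 4*b))


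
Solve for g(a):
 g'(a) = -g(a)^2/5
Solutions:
 g(a) = 5/(C1 + a)


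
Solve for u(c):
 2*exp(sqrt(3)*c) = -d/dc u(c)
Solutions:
 u(c) = C1 - 2*sqrt(3)*exp(sqrt(3)*c)/3


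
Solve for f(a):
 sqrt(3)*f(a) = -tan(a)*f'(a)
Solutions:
 f(a) = C1/sin(a)^(sqrt(3))


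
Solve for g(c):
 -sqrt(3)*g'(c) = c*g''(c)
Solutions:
 g(c) = C1 + C2*c^(1 - sqrt(3))


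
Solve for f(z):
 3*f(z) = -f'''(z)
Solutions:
 f(z) = C3*exp(-3^(1/3)*z) + (C1*sin(3^(5/6)*z/2) + C2*cos(3^(5/6)*z/2))*exp(3^(1/3)*z/2)


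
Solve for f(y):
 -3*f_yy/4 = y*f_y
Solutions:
 f(y) = C1 + C2*erf(sqrt(6)*y/3)


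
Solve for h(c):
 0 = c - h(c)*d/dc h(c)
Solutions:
 h(c) = -sqrt(C1 + c^2)
 h(c) = sqrt(C1 + c^2)


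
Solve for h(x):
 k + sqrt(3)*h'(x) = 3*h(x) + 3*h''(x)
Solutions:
 h(x) = k/3 + (C1*sin(sqrt(33)*x/6) + C2*cos(sqrt(33)*x/6))*exp(sqrt(3)*x/6)


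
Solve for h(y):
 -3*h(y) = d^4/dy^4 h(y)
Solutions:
 h(y) = (C1*sin(sqrt(2)*3^(1/4)*y/2) + C2*cos(sqrt(2)*3^(1/4)*y/2))*exp(-sqrt(2)*3^(1/4)*y/2) + (C3*sin(sqrt(2)*3^(1/4)*y/2) + C4*cos(sqrt(2)*3^(1/4)*y/2))*exp(sqrt(2)*3^(1/4)*y/2)


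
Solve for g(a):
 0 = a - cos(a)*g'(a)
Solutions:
 g(a) = C1 + Integral(a/cos(a), a)


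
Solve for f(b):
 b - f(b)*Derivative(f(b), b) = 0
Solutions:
 f(b) = -sqrt(C1 + b^2)
 f(b) = sqrt(C1 + b^2)


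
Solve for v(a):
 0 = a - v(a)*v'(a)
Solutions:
 v(a) = -sqrt(C1 + a^2)
 v(a) = sqrt(C1 + a^2)


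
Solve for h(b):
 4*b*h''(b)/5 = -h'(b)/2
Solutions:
 h(b) = C1 + C2*b^(3/8)


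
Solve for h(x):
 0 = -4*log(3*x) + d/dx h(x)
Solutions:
 h(x) = C1 + 4*x*log(x) - 4*x + x*log(81)


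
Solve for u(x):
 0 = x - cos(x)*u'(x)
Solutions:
 u(x) = C1 + Integral(x/cos(x), x)


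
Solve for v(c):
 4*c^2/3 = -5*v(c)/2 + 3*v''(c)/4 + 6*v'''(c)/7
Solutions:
 v(c) = C1*exp(-c*(7*7^(2/3)/(24*sqrt(13910) + 2831)^(1/3) + 14 + 7^(1/3)*(24*sqrt(13910) + 2831)^(1/3))/48)*sin(sqrt(3)*7^(1/3)*c*(-(24*sqrt(13910) + 2831)^(1/3) + 7*7^(1/3)/(24*sqrt(13910) + 2831)^(1/3))/48) + C2*exp(-c*(7*7^(2/3)/(24*sqrt(13910) + 2831)^(1/3) + 14 + 7^(1/3)*(24*sqrt(13910) + 2831)^(1/3))/48)*cos(sqrt(3)*7^(1/3)*c*(-(24*sqrt(13910) + 2831)^(1/3) + 7*7^(1/3)/(24*sqrt(13910) + 2831)^(1/3))/48) + C3*exp(c*(-7 + 7*7^(2/3)/(24*sqrt(13910) + 2831)^(1/3) + 7^(1/3)*(24*sqrt(13910) + 2831)^(1/3))/24) - 8*c^2/15 - 8/25


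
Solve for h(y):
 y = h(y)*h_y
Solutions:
 h(y) = -sqrt(C1 + y^2)
 h(y) = sqrt(C1 + y^2)


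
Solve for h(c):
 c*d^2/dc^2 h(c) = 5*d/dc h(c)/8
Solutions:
 h(c) = C1 + C2*c^(13/8)


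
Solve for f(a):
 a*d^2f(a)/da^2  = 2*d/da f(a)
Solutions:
 f(a) = C1 + C2*a^3


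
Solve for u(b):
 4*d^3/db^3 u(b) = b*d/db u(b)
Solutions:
 u(b) = C1 + Integral(C2*airyai(2^(1/3)*b/2) + C3*airybi(2^(1/3)*b/2), b)


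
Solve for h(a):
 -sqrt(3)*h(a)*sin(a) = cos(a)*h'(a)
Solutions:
 h(a) = C1*cos(a)^(sqrt(3))


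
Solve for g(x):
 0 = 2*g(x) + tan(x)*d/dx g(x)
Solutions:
 g(x) = C1/sin(x)^2


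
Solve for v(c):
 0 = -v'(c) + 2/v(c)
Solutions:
 v(c) = -sqrt(C1 + 4*c)
 v(c) = sqrt(C1 + 4*c)


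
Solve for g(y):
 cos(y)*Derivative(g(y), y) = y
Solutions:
 g(y) = C1 + Integral(y/cos(y), y)


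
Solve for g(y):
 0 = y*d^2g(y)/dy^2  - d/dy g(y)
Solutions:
 g(y) = C1 + C2*y^2


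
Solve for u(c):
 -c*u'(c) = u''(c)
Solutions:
 u(c) = C1 + C2*erf(sqrt(2)*c/2)


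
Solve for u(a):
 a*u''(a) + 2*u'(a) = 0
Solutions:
 u(a) = C1 + C2/a


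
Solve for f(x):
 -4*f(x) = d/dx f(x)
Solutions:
 f(x) = C1*exp(-4*x)


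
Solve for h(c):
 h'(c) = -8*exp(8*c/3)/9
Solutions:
 h(c) = C1 - exp(8*c/3)/3


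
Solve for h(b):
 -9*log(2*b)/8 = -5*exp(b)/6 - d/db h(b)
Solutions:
 h(b) = C1 + 9*b*log(b)/8 + 9*b*(-1 + log(2))/8 - 5*exp(b)/6


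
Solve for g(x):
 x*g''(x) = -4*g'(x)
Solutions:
 g(x) = C1 + C2/x^3


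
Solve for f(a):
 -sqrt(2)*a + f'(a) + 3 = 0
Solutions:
 f(a) = C1 + sqrt(2)*a^2/2 - 3*a


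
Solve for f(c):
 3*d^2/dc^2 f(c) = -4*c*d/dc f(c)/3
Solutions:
 f(c) = C1 + C2*erf(sqrt(2)*c/3)


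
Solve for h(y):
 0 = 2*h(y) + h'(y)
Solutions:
 h(y) = C1*exp(-2*y)


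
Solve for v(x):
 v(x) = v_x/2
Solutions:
 v(x) = C1*exp(2*x)


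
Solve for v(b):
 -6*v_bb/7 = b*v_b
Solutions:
 v(b) = C1 + C2*erf(sqrt(21)*b/6)


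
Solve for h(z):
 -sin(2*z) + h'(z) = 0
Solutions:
 h(z) = C1 - cos(2*z)/2


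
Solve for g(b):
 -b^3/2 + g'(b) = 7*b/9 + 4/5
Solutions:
 g(b) = C1 + b^4/8 + 7*b^2/18 + 4*b/5


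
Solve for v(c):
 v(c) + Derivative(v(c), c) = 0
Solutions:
 v(c) = C1*exp(-c)


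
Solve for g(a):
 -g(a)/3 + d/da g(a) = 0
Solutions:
 g(a) = C1*exp(a/3)


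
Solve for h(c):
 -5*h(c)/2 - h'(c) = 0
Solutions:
 h(c) = C1*exp(-5*c/2)


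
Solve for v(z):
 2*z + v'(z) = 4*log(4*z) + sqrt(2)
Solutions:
 v(z) = C1 - z^2 + 4*z*log(z) - 4*z + sqrt(2)*z + z*log(256)


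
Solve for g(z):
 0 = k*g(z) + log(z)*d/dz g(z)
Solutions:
 g(z) = C1*exp(-k*li(z))


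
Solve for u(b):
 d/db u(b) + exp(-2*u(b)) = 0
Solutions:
 u(b) = log(-sqrt(C1 - 2*b))
 u(b) = log(C1 - 2*b)/2


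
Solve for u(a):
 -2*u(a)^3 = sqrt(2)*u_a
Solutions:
 u(a) = -sqrt(2)*sqrt(-1/(C1 - sqrt(2)*a))/2
 u(a) = sqrt(2)*sqrt(-1/(C1 - sqrt(2)*a))/2


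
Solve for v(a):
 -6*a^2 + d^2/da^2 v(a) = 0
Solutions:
 v(a) = C1 + C2*a + a^4/2


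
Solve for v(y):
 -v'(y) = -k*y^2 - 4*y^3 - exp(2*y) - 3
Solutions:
 v(y) = C1 + k*y^3/3 + y^4 + 3*y + exp(2*y)/2


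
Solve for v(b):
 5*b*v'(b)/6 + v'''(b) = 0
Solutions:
 v(b) = C1 + Integral(C2*airyai(-5^(1/3)*6^(2/3)*b/6) + C3*airybi(-5^(1/3)*6^(2/3)*b/6), b)


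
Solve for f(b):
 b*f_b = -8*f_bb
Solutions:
 f(b) = C1 + C2*erf(b/4)


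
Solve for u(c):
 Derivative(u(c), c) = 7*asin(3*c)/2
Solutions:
 u(c) = C1 + 7*c*asin(3*c)/2 + 7*sqrt(1 - 9*c^2)/6


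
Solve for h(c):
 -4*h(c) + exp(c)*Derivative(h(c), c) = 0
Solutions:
 h(c) = C1*exp(-4*exp(-c))


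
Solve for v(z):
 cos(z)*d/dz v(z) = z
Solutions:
 v(z) = C1 + Integral(z/cos(z), z)


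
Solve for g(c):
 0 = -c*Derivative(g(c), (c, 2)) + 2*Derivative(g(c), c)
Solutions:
 g(c) = C1 + C2*c^3


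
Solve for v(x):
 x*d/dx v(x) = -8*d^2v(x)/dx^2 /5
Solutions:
 v(x) = C1 + C2*erf(sqrt(5)*x/4)


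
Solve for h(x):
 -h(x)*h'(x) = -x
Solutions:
 h(x) = -sqrt(C1 + x^2)
 h(x) = sqrt(C1 + x^2)


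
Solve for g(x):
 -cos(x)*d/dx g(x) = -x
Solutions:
 g(x) = C1 + Integral(x/cos(x), x)


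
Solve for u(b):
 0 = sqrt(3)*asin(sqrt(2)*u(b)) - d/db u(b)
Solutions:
 Integral(1/asin(sqrt(2)*_y), (_y, u(b))) = C1 + sqrt(3)*b


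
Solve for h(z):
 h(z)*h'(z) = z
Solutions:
 h(z) = -sqrt(C1 + z^2)
 h(z) = sqrt(C1 + z^2)


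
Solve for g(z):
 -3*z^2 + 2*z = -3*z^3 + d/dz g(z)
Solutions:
 g(z) = C1 + 3*z^4/4 - z^3 + z^2


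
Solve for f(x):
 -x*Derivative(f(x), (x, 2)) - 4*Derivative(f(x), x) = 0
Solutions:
 f(x) = C1 + C2/x^3


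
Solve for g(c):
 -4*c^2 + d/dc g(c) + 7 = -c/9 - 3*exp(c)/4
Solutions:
 g(c) = C1 + 4*c^3/3 - c^2/18 - 7*c - 3*exp(c)/4


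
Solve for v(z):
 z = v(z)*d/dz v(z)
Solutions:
 v(z) = -sqrt(C1 + z^2)
 v(z) = sqrt(C1 + z^2)


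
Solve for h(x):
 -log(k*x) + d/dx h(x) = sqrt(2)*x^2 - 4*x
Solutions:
 h(x) = C1 + sqrt(2)*x^3/3 - 2*x^2 + x*log(k*x) - x


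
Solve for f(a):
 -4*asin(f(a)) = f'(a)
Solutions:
 Integral(1/asin(_y), (_y, f(a))) = C1 - 4*a


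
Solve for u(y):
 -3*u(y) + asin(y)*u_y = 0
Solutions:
 u(y) = C1*exp(3*Integral(1/asin(y), y))


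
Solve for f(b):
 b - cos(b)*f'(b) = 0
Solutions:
 f(b) = C1 + Integral(b/cos(b), b)


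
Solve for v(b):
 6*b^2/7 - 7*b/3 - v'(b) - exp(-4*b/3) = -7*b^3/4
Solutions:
 v(b) = C1 + 7*b^4/16 + 2*b^3/7 - 7*b^2/6 + 3*exp(-4*b/3)/4


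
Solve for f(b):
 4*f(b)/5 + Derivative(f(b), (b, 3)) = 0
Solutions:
 f(b) = C3*exp(-10^(2/3)*b/5) + (C1*sin(10^(2/3)*sqrt(3)*b/10) + C2*cos(10^(2/3)*sqrt(3)*b/10))*exp(10^(2/3)*b/10)


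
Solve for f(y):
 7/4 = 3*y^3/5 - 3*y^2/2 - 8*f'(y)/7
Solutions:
 f(y) = C1 + 21*y^4/160 - 7*y^3/16 - 49*y/32


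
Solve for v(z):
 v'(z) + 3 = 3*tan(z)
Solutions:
 v(z) = C1 - 3*z - 3*log(cos(z))


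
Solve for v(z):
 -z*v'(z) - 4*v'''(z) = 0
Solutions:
 v(z) = C1 + Integral(C2*airyai(-2^(1/3)*z/2) + C3*airybi(-2^(1/3)*z/2), z)


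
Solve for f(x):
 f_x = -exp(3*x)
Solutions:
 f(x) = C1 - exp(3*x)/3


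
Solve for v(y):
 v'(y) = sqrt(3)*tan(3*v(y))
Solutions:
 v(y) = -asin(C1*exp(3*sqrt(3)*y))/3 + pi/3
 v(y) = asin(C1*exp(3*sqrt(3)*y))/3


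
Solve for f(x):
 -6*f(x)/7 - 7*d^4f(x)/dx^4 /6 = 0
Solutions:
 f(x) = (C1*sin(sqrt(21)*x/7) + C2*cos(sqrt(21)*x/7))*exp(-sqrt(21)*x/7) + (C3*sin(sqrt(21)*x/7) + C4*cos(sqrt(21)*x/7))*exp(sqrt(21)*x/7)


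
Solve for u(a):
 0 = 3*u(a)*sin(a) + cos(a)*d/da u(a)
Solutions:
 u(a) = C1*cos(a)^3


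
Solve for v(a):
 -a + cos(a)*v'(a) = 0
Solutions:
 v(a) = C1 + Integral(a/cos(a), a)


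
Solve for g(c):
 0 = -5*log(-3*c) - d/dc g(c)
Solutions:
 g(c) = C1 - 5*c*log(-c) + 5*c*(1 - log(3))


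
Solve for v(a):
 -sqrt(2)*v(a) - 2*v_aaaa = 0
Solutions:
 v(a) = (C1*sin(2^(3/8)*a/2) + C2*cos(2^(3/8)*a/2))*exp(-2^(3/8)*a/2) + (C3*sin(2^(3/8)*a/2) + C4*cos(2^(3/8)*a/2))*exp(2^(3/8)*a/2)


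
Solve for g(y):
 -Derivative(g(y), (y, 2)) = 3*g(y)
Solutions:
 g(y) = C1*sin(sqrt(3)*y) + C2*cos(sqrt(3)*y)


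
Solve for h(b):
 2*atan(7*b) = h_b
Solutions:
 h(b) = C1 + 2*b*atan(7*b) - log(49*b^2 + 1)/7


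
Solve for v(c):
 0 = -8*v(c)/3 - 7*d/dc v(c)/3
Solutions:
 v(c) = C1*exp(-8*c/7)


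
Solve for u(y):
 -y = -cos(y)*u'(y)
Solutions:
 u(y) = C1 + Integral(y/cos(y), y)


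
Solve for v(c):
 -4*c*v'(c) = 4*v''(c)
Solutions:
 v(c) = C1 + C2*erf(sqrt(2)*c/2)


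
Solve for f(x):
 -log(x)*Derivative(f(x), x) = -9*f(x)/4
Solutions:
 f(x) = C1*exp(9*li(x)/4)


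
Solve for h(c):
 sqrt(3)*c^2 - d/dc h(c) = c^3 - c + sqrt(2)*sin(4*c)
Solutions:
 h(c) = C1 - c^4/4 + sqrt(3)*c^3/3 + c^2/2 + sqrt(2)*cos(4*c)/4


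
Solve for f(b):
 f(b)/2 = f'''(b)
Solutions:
 f(b) = C3*exp(2^(2/3)*b/2) + (C1*sin(2^(2/3)*sqrt(3)*b/4) + C2*cos(2^(2/3)*sqrt(3)*b/4))*exp(-2^(2/3)*b/4)


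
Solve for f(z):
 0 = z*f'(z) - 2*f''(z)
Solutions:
 f(z) = C1 + C2*erfi(z/2)


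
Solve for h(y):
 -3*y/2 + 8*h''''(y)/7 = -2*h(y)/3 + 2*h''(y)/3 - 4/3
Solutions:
 h(y) = 9*y/4 + (C1*sin(sqrt(2)*3^(3/4)*7^(1/4)*y*sin(atan(sqrt(287)/7)/2)/6) + C2*cos(sqrt(2)*3^(3/4)*7^(1/4)*y*sin(atan(sqrt(287)/7)/2)/6))*exp(-sqrt(2)*3^(3/4)*7^(1/4)*y*cos(atan(sqrt(287)/7)/2)/6) + (C3*sin(sqrt(2)*3^(3/4)*7^(1/4)*y*sin(atan(sqrt(287)/7)/2)/6) + C4*cos(sqrt(2)*3^(3/4)*7^(1/4)*y*sin(atan(sqrt(287)/7)/2)/6))*exp(sqrt(2)*3^(3/4)*7^(1/4)*y*cos(atan(sqrt(287)/7)/2)/6) - 2


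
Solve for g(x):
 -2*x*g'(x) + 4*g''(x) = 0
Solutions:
 g(x) = C1 + C2*erfi(x/2)


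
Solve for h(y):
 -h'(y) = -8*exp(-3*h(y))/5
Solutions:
 h(y) = log(C1 + 24*y/5)/3
 h(y) = log((-1 - sqrt(3)*I)*(C1 + 24*y/5)^(1/3)/2)
 h(y) = log((-1 + sqrt(3)*I)*(C1 + 24*y/5)^(1/3)/2)


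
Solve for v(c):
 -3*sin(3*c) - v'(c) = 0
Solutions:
 v(c) = C1 + cos(3*c)


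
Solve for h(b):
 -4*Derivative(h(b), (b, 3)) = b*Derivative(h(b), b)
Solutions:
 h(b) = C1 + Integral(C2*airyai(-2^(1/3)*b/2) + C3*airybi(-2^(1/3)*b/2), b)


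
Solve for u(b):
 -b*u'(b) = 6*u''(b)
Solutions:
 u(b) = C1 + C2*erf(sqrt(3)*b/6)


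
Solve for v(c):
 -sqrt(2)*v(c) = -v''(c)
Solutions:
 v(c) = C1*exp(-2^(1/4)*c) + C2*exp(2^(1/4)*c)


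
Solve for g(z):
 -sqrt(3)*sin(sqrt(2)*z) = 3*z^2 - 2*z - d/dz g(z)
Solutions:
 g(z) = C1 + z^3 - z^2 - sqrt(6)*cos(sqrt(2)*z)/2


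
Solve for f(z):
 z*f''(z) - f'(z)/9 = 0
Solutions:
 f(z) = C1 + C2*z^(10/9)


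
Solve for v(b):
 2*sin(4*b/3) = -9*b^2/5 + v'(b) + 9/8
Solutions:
 v(b) = C1 + 3*b^3/5 - 9*b/8 - 3*cos(4*b/3)/2


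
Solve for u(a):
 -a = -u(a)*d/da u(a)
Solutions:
 u(a) = -sqrt(C1 + a^2)
 u(a) = sqrt(C1 + a^2)


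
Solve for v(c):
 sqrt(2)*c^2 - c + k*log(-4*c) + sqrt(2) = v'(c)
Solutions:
 v(c) = C1 + sqrt(2)*c^3/3 - c^2/2 + c*k*log(-c) + c*(-k + 2*k*log(2) + sqrt(2))


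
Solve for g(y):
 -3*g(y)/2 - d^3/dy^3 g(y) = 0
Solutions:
 g(y) = C3*exp(-2^(2/3)*3^(1/3)*y/2) + (C1*sin(2^(2/3)*3^(5/6)*y/4) + C2*cos(2^(2/3)*3^(5/6)*y/4))*exp(2^(2/3)*3^(1/3)*y/4)


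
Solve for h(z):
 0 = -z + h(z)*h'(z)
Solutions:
 h(z) = -sqrt(C1 + z^2)
 h(z) = sqrt(C1 + z^2)


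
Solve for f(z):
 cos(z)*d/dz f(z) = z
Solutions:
 f(z) = C1 + Integral(z/cos(z), z)


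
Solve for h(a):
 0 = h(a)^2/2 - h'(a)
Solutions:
 h(a) = -2/(C1 + a)


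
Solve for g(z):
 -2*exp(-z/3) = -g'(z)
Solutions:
 g(z) = C1 - 6*exp(-z/3)


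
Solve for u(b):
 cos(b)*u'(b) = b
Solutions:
 u(b) = C1 + Integral(b/cos(b), b)


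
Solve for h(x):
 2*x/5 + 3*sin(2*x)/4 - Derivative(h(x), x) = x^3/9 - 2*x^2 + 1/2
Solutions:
 h(x) = C1 - x^4/36 + 2*x^3/3 + x^2/5 - x/2 - 3*cos(2*x)/8


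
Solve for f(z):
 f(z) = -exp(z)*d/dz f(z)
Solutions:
 f(z) = C1*exp(exp(-z))


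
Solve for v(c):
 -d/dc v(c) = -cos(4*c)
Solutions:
 v(c) = C1 + sin(4*c)/4


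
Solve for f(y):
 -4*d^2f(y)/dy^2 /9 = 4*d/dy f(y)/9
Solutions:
 f(y) = C1 + C2*exp(-y)


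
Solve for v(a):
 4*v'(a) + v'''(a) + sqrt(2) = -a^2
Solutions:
 v(a) = C1 + C2*sin(2*a) + C3*cos(2*a) - a^3/12 - sqrt(2)*a/4 + a/8


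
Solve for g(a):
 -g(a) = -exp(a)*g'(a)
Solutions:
 g(a) = C1*exp(-exp(-a))


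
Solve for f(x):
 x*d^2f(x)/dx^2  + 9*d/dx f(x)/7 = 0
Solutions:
 f(x) = C1 + C2/x^(2/7)


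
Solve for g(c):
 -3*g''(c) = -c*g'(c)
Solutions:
 g(c) = C1 + C2*erfi(sqrt(6)*c/6)


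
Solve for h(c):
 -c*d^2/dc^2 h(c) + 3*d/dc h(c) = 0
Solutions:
 h(c) = C1 + C2*c^4


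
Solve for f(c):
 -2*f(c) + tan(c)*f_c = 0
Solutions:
 f(c) = C1*sin(c)^2


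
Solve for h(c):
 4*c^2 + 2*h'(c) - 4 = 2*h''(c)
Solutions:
 h(c) = C1 + C2*exp(c) - 2*c^3/3 - 2*c^2 - 2*c


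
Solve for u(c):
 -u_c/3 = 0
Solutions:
 u(c) = C1


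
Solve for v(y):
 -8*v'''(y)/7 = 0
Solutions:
 v(y) = C1 + C2*y + C3*y^2


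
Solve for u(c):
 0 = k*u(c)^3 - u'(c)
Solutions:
 u(c) = -sqrt(2)*sqrt(-1/(C1 + c*k))/2
 u(c) = sqrt(2)*sqrt(-1/(C1 + c*k))/2


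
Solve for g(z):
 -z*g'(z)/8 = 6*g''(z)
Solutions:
 g(z) = C1 + C2*erf(sqrt(6)*z/24)


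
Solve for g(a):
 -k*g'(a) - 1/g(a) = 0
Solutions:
 g(a) = -sqrt(C1 - 2*a/k)
 g(a) = sqrt(C1 - 2*a/k)


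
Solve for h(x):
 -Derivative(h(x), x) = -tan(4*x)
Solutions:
 h(x) = C1 - log(cos(4*x))/4


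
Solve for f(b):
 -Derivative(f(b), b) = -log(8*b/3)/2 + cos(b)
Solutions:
 f(b) = C1 + b*log(b)/2 - b*log(3) - b/2 + b*log(2) + b*log(6)/2 - sin(b)


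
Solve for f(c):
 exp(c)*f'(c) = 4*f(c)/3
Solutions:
 f(c) = C1*exp(-4*exp(-c)/3)


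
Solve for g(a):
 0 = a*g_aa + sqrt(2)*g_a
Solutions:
 g(a) = C1 + C2*a^(1 - sqrt(2))


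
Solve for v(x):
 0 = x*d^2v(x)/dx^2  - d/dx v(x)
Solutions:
 v(x) = C1 + C2*x^2


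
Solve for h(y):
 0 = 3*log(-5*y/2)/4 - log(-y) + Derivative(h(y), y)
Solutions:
 h(y) = C1 + y*log(-y)/4 + y*(-3*log(5) - 1 + 3*log(2))/4


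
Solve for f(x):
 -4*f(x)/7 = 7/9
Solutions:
 f(x) = -49/36


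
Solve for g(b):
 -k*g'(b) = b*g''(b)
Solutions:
 g(b) = C1 + b^(1 - re(k))*(C2*sin(log(b)*Abs(im(k))) + C3*cos(log(b)*im(k)))


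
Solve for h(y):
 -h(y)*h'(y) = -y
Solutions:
 h(y) = -sqrt(C1 + y^2)
 h(y) = sqrt(C1 + y^2)


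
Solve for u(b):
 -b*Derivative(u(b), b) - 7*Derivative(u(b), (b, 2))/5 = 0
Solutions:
 u(b) = C1 + C2*erf(sqrt(70)*b/14)


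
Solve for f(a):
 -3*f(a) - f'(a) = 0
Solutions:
 f(a) = C1*exp(-3*a)


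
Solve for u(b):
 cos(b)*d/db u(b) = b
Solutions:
 u(b) = C1 + Integral(b/cos(b), b)


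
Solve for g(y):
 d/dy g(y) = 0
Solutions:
 g(y) = C1


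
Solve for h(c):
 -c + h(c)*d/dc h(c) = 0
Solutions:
 h(c) = -sqrt(C1 + c^2)
 h(c) = sqrt(C1 + c^2)


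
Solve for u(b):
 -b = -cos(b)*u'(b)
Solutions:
 u(b) = C1 + Integral(b/cos(b), b)


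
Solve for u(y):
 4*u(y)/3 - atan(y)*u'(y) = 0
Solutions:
 u(y) = C1*exp(4*Integral(1/atan(y), y)/3)


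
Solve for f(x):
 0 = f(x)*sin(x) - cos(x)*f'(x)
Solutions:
 f(x) = C1/cos(x)


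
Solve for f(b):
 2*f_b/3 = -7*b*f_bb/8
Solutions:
 f(b) = C1 + C2*b^(5/21)


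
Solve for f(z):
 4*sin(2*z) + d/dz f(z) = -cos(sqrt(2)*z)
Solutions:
 f(z) = C1 - sqrt(2)*sin(sqrt(2)*z)/2 + 2*cos(2*z)


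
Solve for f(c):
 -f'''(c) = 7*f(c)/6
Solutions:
 f(c) = C3*exp(-6^(2/3)*7^(1/3)*c/6) + (C1*sin(2^(2/3)*3^(1/6)*7^(1/3)*c/4) + C2*cos(2^(2/3)*3^(1/6)*7^(1/3)*c/4))*exp(6^(2/3)*7^(1/3)*c/12)


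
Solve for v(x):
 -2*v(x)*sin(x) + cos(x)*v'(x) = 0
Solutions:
 v(x) = C1/cos(x)^2


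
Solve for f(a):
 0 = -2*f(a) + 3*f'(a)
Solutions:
 f(a) = C1*exp(2*a/3)


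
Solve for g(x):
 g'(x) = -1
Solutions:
 g(x) = C1 - x


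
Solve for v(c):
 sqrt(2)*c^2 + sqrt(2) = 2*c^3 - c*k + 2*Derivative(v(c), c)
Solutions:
 v(c) = C1 - c^4/4 + sqrt(2)*c^3/6 + c^2*k/4 + sqrt(2)*c/2


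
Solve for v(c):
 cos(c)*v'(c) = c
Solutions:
 v(c) = C1 + Integral(c/cos(c), c)


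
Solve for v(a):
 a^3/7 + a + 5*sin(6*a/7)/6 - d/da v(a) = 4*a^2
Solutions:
 v(a) = C1 + a^4/28 - 4*a^3/3 + a^2/2 - 35*cos(6*a/7)/36


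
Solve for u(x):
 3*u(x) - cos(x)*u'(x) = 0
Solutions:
 u(x) = C1*(sin(x) + 1)^(3/2)/(sin(x) - 1)^(3/2)


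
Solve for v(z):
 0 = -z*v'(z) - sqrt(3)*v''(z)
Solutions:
 v(z) = C1 + C2*erf(sqrt(2)*3^(3/4)*z/6)


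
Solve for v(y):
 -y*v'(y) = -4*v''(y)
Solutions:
 v(y) = C1 + C2*erfi(sqrt(2)*y/4)


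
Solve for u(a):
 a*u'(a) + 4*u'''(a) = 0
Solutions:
 u(a) = C1 + Integral(C2*airyai(-2^(1/3)*a/2) + C3*airybi(-2^(1/3)*a/2), a)


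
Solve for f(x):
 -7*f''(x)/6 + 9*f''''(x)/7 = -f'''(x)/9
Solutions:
 f(x) = C1 + C2*x + C3*exp(7*x*(-1 + sqrt(487))/162) + C4*exp(-7*x*(1 + sqrt(487))/162)


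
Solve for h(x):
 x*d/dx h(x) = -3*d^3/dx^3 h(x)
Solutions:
 h(x) = C1 + Integral(C2*airyai(-3^(2/3)*x/3) + C3*airybi(-3^(2/3)*x/3), x)


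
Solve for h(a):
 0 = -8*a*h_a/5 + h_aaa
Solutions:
 h(a) = C1 + Integral(C2*airyai(2*5^(2/3)*a/5) + C3*airybi(2*5^(2/3)*a/5), a)


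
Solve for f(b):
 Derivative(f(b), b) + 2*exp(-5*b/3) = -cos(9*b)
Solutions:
 f(b) = C1 - sin(9*b)/9 + 6*exp(-5*b/3)/5


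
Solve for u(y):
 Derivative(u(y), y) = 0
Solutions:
 u(y) = C1


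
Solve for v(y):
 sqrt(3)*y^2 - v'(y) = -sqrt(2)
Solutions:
 v(y) = C1 + sqrt(3)*y^3/3 + sqrt(2)*y


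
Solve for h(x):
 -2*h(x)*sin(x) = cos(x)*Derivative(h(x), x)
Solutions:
 h(x) = C1*cos(x)^2


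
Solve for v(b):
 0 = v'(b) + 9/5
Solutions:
 v(b) = C1 - 9*b/5


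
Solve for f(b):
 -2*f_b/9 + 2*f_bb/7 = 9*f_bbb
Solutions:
 f(b) = C1 + (C2*sin(sqrt(97)*b/63) + C3*cos(sqrt(97)*b/63))*exp(b/63)


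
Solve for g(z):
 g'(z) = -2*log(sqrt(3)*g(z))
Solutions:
 Integral(1/(2*log(_y) + log(3)), (_y, g(z))) = C1 - z


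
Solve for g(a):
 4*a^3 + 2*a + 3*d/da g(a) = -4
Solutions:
 g(a) = C1 - a^4/3 - a^2/3 - 4*a/3


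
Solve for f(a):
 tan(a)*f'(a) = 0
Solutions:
 f(a) = C1


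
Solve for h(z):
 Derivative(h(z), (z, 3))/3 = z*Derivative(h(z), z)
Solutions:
 h(z) = C1 + Integral(C2*airyai(3^(1/3)*z) + C3*airybi(3^(1/3)*z), z)


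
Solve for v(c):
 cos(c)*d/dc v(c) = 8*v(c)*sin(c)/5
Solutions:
 v(c) = C1/cos(c)^(8/5)


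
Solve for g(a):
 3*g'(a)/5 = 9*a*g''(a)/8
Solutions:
 g(a) = C1 + C2*a^(23/15)


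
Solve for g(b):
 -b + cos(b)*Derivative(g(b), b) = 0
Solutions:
 g(b) = C1 + Integral(b/cos(b), b)


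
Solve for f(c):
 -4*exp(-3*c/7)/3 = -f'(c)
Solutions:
 f(c) = C1 - 28*exp(-3*c/7)/9


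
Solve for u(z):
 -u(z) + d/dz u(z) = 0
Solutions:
 u(z) = C1*exp(z)


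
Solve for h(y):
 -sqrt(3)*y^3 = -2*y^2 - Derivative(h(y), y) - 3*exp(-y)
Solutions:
 h(y) = C1 + sqrt(3)*y^4/4 - 2*y^3/3 + 3*exp(-y)


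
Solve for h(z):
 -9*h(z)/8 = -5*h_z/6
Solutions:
 h(z) = C1*exp(27*z/20)


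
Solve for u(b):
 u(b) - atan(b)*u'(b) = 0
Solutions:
 u(b) = C1*exp(Integral(1/atan(b), b))


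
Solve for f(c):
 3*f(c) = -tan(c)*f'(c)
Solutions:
 f(c) = C1/sin(c)^3


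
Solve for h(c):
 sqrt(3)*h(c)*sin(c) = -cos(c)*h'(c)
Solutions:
 h(c) = C1*cos(c)^(sqrt(3))


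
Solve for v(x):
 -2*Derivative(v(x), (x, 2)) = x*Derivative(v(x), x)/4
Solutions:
 v(x) = C1 + C2*erf(x/4)


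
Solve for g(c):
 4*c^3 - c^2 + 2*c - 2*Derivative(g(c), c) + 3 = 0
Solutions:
 g(c) = C1 + c^4/2 - c^3/6 + c^2/2 + 3*c/2


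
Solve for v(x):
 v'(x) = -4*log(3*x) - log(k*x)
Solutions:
 v(x) = C1 + x*(-log(k) - 4*log(3) + 5) - 5*x*log(x)


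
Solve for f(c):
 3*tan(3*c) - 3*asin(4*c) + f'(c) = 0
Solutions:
 f(c) = C1 + 3*c*asin(4*c) + 3*sqrt(1 - 16*c^2)/4 + log(cos(3*c))


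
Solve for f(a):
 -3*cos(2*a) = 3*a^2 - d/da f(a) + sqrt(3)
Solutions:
 f(a) = C1 + a^3 + sqrt(3)*a + 3*sin(2*a)/2


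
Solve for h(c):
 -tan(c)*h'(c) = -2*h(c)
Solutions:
 h(c) = C1*sin(c)^2


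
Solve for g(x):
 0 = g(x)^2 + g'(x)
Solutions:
 g(x) = 1/(C1 + x)


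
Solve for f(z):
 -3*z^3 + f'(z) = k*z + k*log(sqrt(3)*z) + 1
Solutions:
 f(z) = C1 + k*z^2/2 + k*z*log(z) - k*z + k*z*log(3)/2 + 3*z^4/4 + z


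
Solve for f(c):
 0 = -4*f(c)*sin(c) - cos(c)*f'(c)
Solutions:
 f(c) = C1*cos(c)^4


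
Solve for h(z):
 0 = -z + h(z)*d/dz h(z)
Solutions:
 h(z) = -sqrt(C1 + z^2)
 h(z) = sqrt(C1 + z^2)


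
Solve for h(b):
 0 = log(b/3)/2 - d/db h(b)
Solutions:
 h(b) = C1 + b*log(b)/2 - b*log(3)/2 - b/2


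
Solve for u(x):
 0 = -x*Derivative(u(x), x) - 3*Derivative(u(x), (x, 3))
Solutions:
 u(x) = C1 + Integral(C2*airyai(-3^(2/3)*x/3) + C3*airybi(-3^(2/3)*x/3), x)


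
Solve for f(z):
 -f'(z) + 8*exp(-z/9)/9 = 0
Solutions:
 f(z) = C1 - 8*exp(-z/9)


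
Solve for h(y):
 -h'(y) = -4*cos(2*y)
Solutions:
 h(y) = C1 + 2*sin(2*y)


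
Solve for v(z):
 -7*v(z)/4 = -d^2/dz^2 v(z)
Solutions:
 v(z) = C1*exp(-sqrt(7)*z/2) + C2*exp(sqrt(7)*z/2)


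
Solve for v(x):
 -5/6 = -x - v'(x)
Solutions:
 v(x) = C1 - x^2/2 + 5*x/6


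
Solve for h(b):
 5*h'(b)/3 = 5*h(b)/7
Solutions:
 h(b) = C1*exp(3*b/7)


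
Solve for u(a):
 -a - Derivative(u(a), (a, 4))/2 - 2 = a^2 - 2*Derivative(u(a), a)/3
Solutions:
 u(a) = C1 + C4*exp(6^(2/3)*a/3) + a^3/2 + 3*a^2/4 + 3*a + (C2*sin(2^(2/3)*3^(1/6)*a/2) + C3*cos(2^(2/3)*3^(1/6)*a/2))*exp(-6^(2/3)*a/6)


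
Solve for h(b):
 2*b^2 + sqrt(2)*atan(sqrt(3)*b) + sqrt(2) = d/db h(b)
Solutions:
 h(b) = C1 + 2*b^3/3 + sqrt(2)*b + sqrt(2)*(b*atan(sqrt(3)*b) - sqrt(3)*log(3*b^2 + 1)/6)


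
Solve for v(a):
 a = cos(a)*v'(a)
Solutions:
 v(a) = C1 + Integral(a/cos(a), a)


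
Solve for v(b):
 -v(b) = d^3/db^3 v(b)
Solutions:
 v(b) = C3*exp(-b) + (C1*sin(sqrt(3)*b/2) + C2*cos(sqrt(3)*b/2))*exp(b/2)


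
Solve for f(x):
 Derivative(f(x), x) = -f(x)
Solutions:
 f(x) = C1*exp(-x)


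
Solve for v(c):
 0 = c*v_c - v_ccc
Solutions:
 v(c) = C1 + Integral(C2*airyai(c) + C3*airybi(c), c)


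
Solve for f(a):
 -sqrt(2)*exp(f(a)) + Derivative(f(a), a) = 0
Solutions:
 f(a) = log(-1/(C1 + sqrt(2)*a))


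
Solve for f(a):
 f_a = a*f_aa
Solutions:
 f(a) = C1 + C2*a^2


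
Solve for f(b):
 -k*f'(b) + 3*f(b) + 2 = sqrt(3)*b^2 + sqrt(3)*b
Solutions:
 f(b) = C1*exp(3*b/k) + sqrt(3)*b^2/3 + 2*sqrt(3)*b*k/9 + sqrt(3)*b/3 + 2*sqrt(3)*k^2/27 + sqrt(3)*k/9 - 2/3


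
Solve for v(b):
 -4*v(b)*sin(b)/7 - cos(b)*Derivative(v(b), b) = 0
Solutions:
 v(b) = C1*cos(b)^(4/7)


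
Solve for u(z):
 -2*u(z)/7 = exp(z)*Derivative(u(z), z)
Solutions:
 u(z) = C1*exp(2*exp(-z)/7)


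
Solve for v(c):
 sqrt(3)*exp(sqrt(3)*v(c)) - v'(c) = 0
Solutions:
 v(c) = sqrt(3)*(2*log(-1/(C1 + sqrt(3)*c)) - log(3))/6


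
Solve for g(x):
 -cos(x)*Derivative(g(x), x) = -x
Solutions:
 g(x) = C1 + Integral(x/cos(x), x)


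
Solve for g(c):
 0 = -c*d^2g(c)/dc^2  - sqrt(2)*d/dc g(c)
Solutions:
 g(c) = C1 + C2*c^(1 - sqrt(2))


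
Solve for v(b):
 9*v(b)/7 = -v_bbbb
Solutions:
 v(b) = (C1*sin(sqrt(6)*7^(3/4)*b/14) + C2*cos(sqrt(6)*7^(3/4)*b/14))*exp(-sqrt(6)*7^(3/4)*b/14) + (C3*sin(sqrt(6)*7^(3/4)*b/14) + C4*cos(sqrt(6)*7^(3/4)*b/14))*exp(sqrt(6)*7^(3/4)*b/14)


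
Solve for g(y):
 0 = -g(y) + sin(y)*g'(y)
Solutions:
 g(y) = C1*sqrt(cos(y) - 1)/sqrt(cos(y) + 1)


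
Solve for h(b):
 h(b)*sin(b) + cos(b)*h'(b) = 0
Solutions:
 h(b) = C1*cos(b)


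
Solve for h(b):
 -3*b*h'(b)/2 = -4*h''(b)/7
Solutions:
 h(b) = C1 + C2*erfi(sqrt(21)*b/4)


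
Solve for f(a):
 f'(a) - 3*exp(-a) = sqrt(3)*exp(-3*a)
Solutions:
 f(a) = C1 - 3*exp(-a) - sqrt(3)*exp(-3*a)/3


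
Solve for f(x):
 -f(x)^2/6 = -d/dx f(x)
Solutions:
 f(x) = -6/(C1 + x)


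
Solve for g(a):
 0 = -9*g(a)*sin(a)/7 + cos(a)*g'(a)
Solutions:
 g(a) = C1/cos(a)^(9/7)


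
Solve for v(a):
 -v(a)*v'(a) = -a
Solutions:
 v(a) = -sqrt(C1 + a^2)
 v(a) = sqrt(C1 + a^2)


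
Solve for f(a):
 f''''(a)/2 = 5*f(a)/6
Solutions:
 f(a) = C1*exp(-3^(3/4)*5^(1/4)*a/3) + C2*exp(3^(3/4)*5^(1/4)*a/3) + C3*sin(3^(3/4)*5^(1/4)*a/3) + C4*cos(3^(3/4)*5^(1/4)*a/3)


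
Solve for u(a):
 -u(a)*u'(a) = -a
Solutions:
 u(a) = -sqrt(C1 + a^2)
 u(a) = sqrt(C1 + a^2)


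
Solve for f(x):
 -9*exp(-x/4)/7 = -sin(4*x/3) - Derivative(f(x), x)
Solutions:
 f(x) = C1 + 3*cos(4*x/3)/4 - 36*exp(-x/4)/7


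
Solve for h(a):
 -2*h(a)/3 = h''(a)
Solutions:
 h(a) = C1*sin(sqrt(6)*a/3) + C2*cos(sqrt(6)*a/3)


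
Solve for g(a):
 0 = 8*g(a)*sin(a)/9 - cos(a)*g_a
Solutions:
 g(a) = C1/cos(a)^(8/9)


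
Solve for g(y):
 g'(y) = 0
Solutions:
 g(y) = C1


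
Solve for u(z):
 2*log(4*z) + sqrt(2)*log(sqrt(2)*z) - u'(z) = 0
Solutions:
 u(z) = C1 + sqrt(2)*z*log(z) + 2*z*log(z) - 2*z - sqrt(2)*z + z*log(2^(sqrt(2)/2 + 4))


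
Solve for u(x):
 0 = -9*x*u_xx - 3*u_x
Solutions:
 u(x) = C1 + C2*x^(2/3)


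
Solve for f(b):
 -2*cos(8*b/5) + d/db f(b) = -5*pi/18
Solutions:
 f(b) = C1 - 5*pi*b/18 + 5*sin(8*b/5)/4


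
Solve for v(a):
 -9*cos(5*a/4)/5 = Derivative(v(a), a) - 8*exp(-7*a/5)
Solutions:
 v(a) = C1 - 36*sin(5*a/4)/25 - 40*exp(-7*a/5)/7


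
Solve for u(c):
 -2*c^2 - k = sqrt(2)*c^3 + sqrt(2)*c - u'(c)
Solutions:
 u(c) = C1 + sqrt(2)*c^4/4 + 2*c^3/3 + sqrt(2)*c^2/2 + c*k


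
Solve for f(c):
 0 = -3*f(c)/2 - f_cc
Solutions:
 f(c) = C1*sin(sqrt(6)*c/2) + C2*cos(sqrt(6)*c/2)


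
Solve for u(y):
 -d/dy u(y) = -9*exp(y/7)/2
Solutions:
 u(y) = C1 + 63*exp(y/7)/2


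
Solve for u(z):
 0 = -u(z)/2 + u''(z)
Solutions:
 u(z) = C1*exp(-sqrt(2)*z/2) + C2*exp(sqrt(2)*z/2)


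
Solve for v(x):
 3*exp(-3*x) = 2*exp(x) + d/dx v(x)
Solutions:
 v(x) = C1 - 2*exp(x) - exp(-3*x)


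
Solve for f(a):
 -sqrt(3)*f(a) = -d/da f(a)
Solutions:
 f(a) = C1*exp(sqrt(3)*a)


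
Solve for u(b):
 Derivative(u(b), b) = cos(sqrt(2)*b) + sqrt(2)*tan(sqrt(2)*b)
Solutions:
 u(b) = C1 - log(cos(sqrt(2)*b)) + sqrt(2)*sin(sqrt(2)*b)/2


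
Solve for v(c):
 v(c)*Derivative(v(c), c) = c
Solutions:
 v(c) = -sqrt(C1 + c^2)
 v(c) = sqrt(C1 + c^2)


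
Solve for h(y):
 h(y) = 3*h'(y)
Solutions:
 h(y) = C1*exp(y/3)


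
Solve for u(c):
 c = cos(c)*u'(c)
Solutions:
 u(c) = C1 + Integral(c/cos(c), c)


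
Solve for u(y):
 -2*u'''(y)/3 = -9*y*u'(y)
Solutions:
 u(y) = C1 + Integral(C2*airyai(3*2^(2/3)*y/2) + C3*airybi(3*2^(2/3)*y/2), y)


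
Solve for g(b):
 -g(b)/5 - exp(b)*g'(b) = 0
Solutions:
 g(b) = C1*exp(exp(-b)/5)


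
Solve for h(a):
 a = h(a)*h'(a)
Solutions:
 h(a) = -sqrt(C1 + a^2)
 h(a) = sqrt(C1 + a^2)


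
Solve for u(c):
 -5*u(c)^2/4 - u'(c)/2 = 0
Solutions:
 u(c) = 2/(C1 + 5*c)


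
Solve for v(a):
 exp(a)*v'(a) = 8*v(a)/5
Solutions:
 v(a) = C1*exp(-8*exp(-a)/5)


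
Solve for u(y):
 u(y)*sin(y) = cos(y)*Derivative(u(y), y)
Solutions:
 u(y) = C1/cos(y)


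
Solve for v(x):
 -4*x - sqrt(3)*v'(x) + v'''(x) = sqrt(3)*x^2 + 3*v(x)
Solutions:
 v(x) = C1*exp(-x*(2*2^(1/3)*3^(5/6)/(sqrt(81 - 4*sqrt(3)) + 9)^(1/3) + 6^(2/3)*(sqrt(81 - 4*sqrt(3)) + 9)^(1/3))/12)*sin(x*(-2^(2/3)*3^(1/6)*(sqrt(81 - 4*sqrt(3)) + 9)^(1/3) + 2*6^(1/3)/(sqrt(81 - 4*sqrt(3)) + 9)^(1/3))/4) + C2*exp(-x*(2*2^(1/3)*3^(5/6)/(sqrt(81 - 4*sqrt(3)) + 9)^(1/3) + 6^(2/3)*(sqrt(81 - 4*sqrt(3)) + 9)^(1/3))/12)*cos(x*(-2^(2/3)*3^(1/6)*(sqrt(81 - 4*sqrt(3)) + 9)^(1/3) + 2*6^(1/3)/(sqrt(81 - 4*sqrt(3)) + 9)^(1/3))/4) + C3*exp(x*(2*2^(1/3)*3^(5/6)/(sqrt(81 - 4*sqrt(3)) + 9)^(1/3) + 6^(2/3)*(sqrt(81 - 4*sqrt(3)) + 9)^(1/3))/6) - sqrt(3)*x^2/3 - 2*x/3 + 2*sqrt(3)/9


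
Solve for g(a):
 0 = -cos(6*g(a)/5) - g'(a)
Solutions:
 a - 5*log(sin(6*g(a)/5) - 1)/12 + 5*log(sin(6*g(a)/5) + 1)/12 = C1


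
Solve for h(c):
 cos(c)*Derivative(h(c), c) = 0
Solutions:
 h(c) = C1


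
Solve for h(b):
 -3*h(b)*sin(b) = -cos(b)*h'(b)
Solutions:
 h(b) = C1/cos(b)^3


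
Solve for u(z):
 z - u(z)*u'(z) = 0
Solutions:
 u(z) = -sqrt(C1 + z^2)
 u(z) = sqrt(C1 + z^2)


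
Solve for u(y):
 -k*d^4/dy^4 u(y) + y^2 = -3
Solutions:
 u(y) = C1 + C2*y + C3*y^2 + C4*y^3 + y^6/(360*k) + y^4/(8*k)


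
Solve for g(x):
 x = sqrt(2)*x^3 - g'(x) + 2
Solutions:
 g(x) = C1 + sqrt(2)*x^4/4 - x^2/2 + 2*x


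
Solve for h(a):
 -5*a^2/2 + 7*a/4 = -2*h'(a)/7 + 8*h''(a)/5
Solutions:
 h(a) = C1 + C2*exp(5*a/28) + 35*a^3/12 + 735*a^2/16 + 1029*a/2


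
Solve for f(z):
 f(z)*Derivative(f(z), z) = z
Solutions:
 f(z) = -sqrt(C1 + z^2)
 f(z) = sqrt(C1 + z^2)


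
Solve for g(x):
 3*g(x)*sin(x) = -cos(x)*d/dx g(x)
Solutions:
 g(x) = C1*cos(x)^3


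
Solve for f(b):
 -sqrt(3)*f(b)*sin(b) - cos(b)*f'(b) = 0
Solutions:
 f(b) = C1*cos(b)^(sqrt(3))


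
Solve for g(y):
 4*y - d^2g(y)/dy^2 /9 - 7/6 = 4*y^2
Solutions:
 g(y) = C1 + C2*y - 3*y^4 + 6*y^3 - 21*y^2/4


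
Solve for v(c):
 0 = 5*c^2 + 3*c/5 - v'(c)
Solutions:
 v(c) = C1 + 5*c^3/3 + 3*c^2/10


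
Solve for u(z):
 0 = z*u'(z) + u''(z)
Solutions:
 u(z) = C1 + C2*erf(sqrt(2)*z/2)


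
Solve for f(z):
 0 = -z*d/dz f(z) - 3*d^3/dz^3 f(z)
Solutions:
 f(z) = C1 + Integral(C2*airyai(-3^(2/3)*z/3) + C3*airybi(-3^(2/3)*z/3), z)


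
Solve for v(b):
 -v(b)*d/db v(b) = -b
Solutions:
 v(b) = -sqrt(C1 + b^2)
 v(b) = sqrt(C1 + b^2)


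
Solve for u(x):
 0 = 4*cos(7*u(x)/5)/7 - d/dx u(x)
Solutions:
 -4*x/7 - 5*log(sin(7*u(x)/5) - 1)/14 + 5*log(sin(7*u(x)/5) + 1)/14 = C1


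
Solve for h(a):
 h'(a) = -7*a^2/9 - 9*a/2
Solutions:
 h(a) = C1 - 7*a^3/27 - 9*a^2/4
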